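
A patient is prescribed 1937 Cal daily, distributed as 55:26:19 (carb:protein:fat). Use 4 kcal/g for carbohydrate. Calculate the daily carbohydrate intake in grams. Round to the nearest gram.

266 g/day

Carbohydrate energy = 55% × 1937 = 1065.35 kcal.
At 4 kcal/g: 1065.35 ÷ 4 = 266.3375 g.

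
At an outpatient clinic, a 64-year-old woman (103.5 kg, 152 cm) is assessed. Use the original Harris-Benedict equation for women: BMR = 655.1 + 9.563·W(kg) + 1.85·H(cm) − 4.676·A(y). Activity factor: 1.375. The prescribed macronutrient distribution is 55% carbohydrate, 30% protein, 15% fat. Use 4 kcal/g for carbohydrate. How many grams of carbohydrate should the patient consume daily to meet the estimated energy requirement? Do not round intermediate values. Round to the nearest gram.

Harris-Benedict: BMR = 655.1 + 9.563(103.5) + 1.85(152) − 4.676(64) = 1626.8065 kcal/day.
TEE = 1626.8065 × 1.375 = 2236.8589 kcal/day.
Carbohydrate energy = 55% × 2236.8589 = 1230.2724 kcal.
Carbohydrate = 1230.2724 ÷ 4 kcal/g = 307.5681 g.

308 g/day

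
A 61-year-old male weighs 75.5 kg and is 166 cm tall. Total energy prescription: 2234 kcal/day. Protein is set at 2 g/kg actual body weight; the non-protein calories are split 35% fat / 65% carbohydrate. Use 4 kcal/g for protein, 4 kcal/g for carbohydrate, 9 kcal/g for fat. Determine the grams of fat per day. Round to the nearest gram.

Protein = 2 × 75.5 = 151 g → 151 × 4 = 604 kcal.
Non-protein calories = 2234 − 604 = 1630 kcal.
Fat: 35% × 1630 = 570.5 kcal; carbohydrate: 1059.5 kcal.
Fat: 570.5 kcal ÷ 9 kcal/g = 63.3889 g.

63 g/day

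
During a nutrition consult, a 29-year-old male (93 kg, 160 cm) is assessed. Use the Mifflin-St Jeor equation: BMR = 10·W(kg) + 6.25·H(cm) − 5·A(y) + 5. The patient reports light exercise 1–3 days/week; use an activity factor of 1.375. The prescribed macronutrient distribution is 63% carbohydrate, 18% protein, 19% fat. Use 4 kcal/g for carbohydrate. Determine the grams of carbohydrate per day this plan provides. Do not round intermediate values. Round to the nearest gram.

388 g/day

Mifflin-St Jeor (male): BMR = 10(93) + 6.25(160) − 5(29) + 5 = 930 + 1000 − 145 + 5 = 1790 kcal/day.
TEE = 1790 × 1.375 = 2461.25 kcal/day.
Carbohydrate energy = 63% × 2461.25 = 1550.5875 kcal.
Carbohydrate = 1550.5875 ÷ 4 kcal/g = 387.6469 g.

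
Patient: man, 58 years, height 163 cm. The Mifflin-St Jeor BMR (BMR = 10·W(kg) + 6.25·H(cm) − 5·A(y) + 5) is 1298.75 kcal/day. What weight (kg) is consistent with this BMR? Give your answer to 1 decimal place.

56.5 kg

1298.75 = 10·W + 6.25(163) − 5(58) + 5
10·W = 1298.75 − 733.75 = 565, so W = 56.5 kg.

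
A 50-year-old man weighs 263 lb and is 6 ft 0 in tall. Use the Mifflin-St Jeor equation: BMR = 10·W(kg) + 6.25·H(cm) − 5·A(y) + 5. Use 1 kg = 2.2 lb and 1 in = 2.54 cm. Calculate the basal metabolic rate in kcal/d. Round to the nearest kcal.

Convert to metric: weight = 263 ÷ 2.2 = 119.5455 kg; height = (6×12 + 0) × 2.54 = 72 × 2.54 = 182.88 cm.
Mifflin-St Jeor (male): BMR = 10(119.5455) + 6.25(182.88) − 5(50) + 5 = 1195.4545 + 1143 − 250 + 5 = 2093.4545 kcal/day.

2093 kcal/d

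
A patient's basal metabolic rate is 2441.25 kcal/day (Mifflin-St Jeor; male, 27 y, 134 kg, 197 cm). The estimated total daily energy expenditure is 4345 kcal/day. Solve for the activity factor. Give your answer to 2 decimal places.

Activity factor = TEE ÷ BMR = 4345 ÷ 2441.25 = 1.78.

1.78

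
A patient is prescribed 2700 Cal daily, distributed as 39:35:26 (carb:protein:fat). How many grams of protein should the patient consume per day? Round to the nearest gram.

Protein energy = 35% × 2700 = 945 kcal.
At 4 kcal/g: 945 ÷ 4 = 236.25 g.

236 g/day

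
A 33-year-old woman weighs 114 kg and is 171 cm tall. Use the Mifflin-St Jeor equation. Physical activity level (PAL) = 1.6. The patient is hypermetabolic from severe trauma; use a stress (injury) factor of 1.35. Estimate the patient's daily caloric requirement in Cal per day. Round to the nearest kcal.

Mifflin-St Jeor (female): BMR = 10(114) + 6.25(171) − 5(33) − 161 = 1140 + 1068.75 − 165 − 161 = 1882.75 kcal/day.
TEE = BMR × activity factor = 1882.75 × 1.6 = 3012.4 kcal/day.
Apply stress factor: 3012.4 × 1.35 = 4066.74 kcal/day.

4067 Cal per day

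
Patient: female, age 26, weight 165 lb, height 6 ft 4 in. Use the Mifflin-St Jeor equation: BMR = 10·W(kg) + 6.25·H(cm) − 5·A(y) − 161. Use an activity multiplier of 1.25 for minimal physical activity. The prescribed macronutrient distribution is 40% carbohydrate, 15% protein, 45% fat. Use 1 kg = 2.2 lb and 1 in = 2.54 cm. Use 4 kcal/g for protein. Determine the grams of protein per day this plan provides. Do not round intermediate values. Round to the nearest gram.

Convert to metric: weight = 165 ÷ 2.2 = 75 kg; height = (6×12 + 4) × 2.54 = 76 × 2.54 = 193.04 cm.
Mifflin-St Jeor (female): BMR = 10(75) + 6.25(193.04) − 5(26) − 161 = 750 + 1206.5 − 130 − 161 = 1665.5 kcal/day.
TEE = 1665.5 × 1.25 = 2081.875 kcal/day.
Protein energy = 15% × 2081.875 = 312.2813 kcal.
Protein = 312.2813 ÷ 4 kcal/g = 78.0703 g.

78 g/day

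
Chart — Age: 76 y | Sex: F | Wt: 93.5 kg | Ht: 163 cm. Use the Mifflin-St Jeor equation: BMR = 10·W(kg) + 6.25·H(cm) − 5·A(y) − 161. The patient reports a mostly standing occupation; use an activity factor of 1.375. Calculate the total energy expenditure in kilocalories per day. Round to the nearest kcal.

1943 kilocalories per day

Mifflin-St Jeor (female): BMR = 10(93.5) + 6.25(163) − 5(76) − 161 = 935 + 1018.75 − 380 − 161 = 1412.75 kcal/day.
TEE = BMR × activity factor = 1412.75 × 1.375 = 1942.5313 kcal/day.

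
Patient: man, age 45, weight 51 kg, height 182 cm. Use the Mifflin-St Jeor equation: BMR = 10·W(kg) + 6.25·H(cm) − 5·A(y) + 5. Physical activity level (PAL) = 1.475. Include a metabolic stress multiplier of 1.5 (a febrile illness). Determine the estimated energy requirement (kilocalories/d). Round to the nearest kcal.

Mifflin-St Jeor (male): BMR = 10(51) + 6.25(182) − 5(45) + 5 = 510 + 1137.5 − 225 + 5 = 1427.5 kcal/day.
TEE = BMR × activity factor = 1427.5 × 1.475 = 2105.5625 kcal/day.
Apply stress factor: 2105.5625 × 1.5 = 3158.3438 kcal/day.

3158 kilocalories/d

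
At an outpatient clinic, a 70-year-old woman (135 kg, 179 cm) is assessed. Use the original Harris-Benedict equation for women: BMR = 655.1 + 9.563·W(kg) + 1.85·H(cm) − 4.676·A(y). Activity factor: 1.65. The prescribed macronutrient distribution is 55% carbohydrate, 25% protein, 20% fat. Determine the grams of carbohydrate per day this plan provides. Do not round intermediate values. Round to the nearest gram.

442 g/day

Harris-Benedict: BMR = 655.1 + 9.563(135) + 1.85(179) − 4.676(70) = 1949.935 kcal/day.
TEE = 1949.935 × 1.65 = 3217.3928 kcal/day.
Carbohydrate energy = 55% × 3217.3928 = 1769.566 kcal.
Carbohydrate = 1769.566 ÷ 4 kcal/g = 442.3915 g.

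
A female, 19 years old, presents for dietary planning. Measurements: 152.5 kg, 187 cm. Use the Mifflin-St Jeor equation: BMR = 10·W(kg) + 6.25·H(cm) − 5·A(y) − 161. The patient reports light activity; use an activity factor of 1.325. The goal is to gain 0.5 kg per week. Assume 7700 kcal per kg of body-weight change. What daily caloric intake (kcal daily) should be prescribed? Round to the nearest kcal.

Mifflin-St Jeor (female): BMR = 10(152.5) + 6.25(187) − 5(19) − 161 = 1525 + 1168.75 − 95 − 161 = 2437.75 kcal/day.
TEE = 2437.75 × 1.325 = 3230.0188 kcal/day.
Required daily surplus = 0.5 × 7700 ÷ 7 = 550 kcal/day.
Target intake = 3230.0188 + 550 = 3780.0188 kcal/day.

3780 kcal daily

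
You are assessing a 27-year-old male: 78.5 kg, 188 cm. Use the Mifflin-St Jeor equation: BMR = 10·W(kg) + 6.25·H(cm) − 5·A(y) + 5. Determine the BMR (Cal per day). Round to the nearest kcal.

Mifflin-St Jeor (male): BMR = 10(78.5) + 6.25(188) − 5(27) + 5 = 785 + 1175 − 135 + 5 = 1830 kcal/day.

1830 Cal per day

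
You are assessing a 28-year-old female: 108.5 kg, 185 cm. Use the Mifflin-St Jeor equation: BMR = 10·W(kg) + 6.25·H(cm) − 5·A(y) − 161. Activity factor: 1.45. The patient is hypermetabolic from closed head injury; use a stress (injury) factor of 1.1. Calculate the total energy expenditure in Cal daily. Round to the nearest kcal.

Mifflin-St Jeor (female): BMR = 10(108.5) + 6.25(185) − 5(28) − 161 = 1085 + 1156.25 − 140 − 161 = 1940.25 kcal/day.
TEE = BMR × activity factor = 1940.25 × 1.45 = 2813.3625 kcal/day.
Apply stress factor: 2813.3625 × 1.1 = 3094.6988 kcal/day.

3095 Cal daily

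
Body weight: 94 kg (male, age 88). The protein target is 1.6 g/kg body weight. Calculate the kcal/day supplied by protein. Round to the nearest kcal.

602 kcal/day

Protein = 1.6 g/kg × 94 kg = 150.4 g/day.
Protein energy = 150.4 g × 4 kcal/g = 601.6 kcal/day.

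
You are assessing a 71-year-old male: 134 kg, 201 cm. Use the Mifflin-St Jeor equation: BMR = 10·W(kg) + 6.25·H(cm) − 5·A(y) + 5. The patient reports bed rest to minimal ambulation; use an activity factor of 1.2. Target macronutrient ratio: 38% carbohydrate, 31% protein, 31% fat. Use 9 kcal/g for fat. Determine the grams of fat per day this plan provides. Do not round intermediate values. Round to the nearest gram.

Mifflin-St Jeor (male): BMR = 10(134) + 6.25(201) − 5(71) + 5 = 1340 + 1256.25 − 355 + 5 = 2246.25 kcal/day.
TEE = 2246.25 × 1.2 = 2695.5 kcal/day.
Fat energy = 31% × 2695.5 = 835.605 kcal.
Fat = 835.605 ÷ 9 kcal/g = 92.845 g.

93 g/day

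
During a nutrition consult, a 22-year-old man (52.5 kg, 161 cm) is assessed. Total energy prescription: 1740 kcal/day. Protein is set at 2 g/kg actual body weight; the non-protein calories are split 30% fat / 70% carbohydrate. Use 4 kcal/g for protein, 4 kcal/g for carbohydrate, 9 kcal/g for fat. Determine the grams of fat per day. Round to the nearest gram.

Protein = 2 × 52.5 = 105 g → 105 × 4 = 420 kcal.
Non-protein calories = 1740 − 420 = 1320 kcal.
Fat: 30% × 1320 = 396 kcal; carbohydrate: 924 kcal.
Fat: 396 kcal ÷ 9 kcal/g = 44 g.

44 g/day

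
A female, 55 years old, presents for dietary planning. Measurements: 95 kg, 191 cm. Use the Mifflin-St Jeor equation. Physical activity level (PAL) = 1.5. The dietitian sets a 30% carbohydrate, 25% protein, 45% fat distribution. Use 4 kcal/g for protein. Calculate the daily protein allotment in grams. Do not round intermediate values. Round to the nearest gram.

Mifflin-St Jeor (female): BMR = 10(95) + 6.25(191) − 5(55) − 161 = 950 + 1193.75 − 275 − 161 = 1707.75 kcal/day.
TEE = 1707.75 × 1.5 = 2561.625 kcal/day.
Protein energy = 25% × 2561.625 = 640.4063 kcal.
Protein = 640.4063 ÷ 4 kcal/g = 160.1016 g.

160 g/day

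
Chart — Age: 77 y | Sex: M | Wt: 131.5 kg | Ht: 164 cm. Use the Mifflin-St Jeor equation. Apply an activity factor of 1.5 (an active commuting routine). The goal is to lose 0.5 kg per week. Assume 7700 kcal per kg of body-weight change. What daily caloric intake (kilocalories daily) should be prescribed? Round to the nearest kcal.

2390 kilocalories daily

Mifflin-St Jeor (male): BMR = 10(131.5) + 6.25(164) − 5(77) + 5 = 1315 + 1025 − 385 + 5 = 1960 kcal/day.
TEE = 1960 × 1.5 = 2940 kcal/day.
Required daily deficit = 0.5 × 7700 ÷ 7 = 550 kcal/day.
Target intake = 2940 − 550 = 2390 kcal/day.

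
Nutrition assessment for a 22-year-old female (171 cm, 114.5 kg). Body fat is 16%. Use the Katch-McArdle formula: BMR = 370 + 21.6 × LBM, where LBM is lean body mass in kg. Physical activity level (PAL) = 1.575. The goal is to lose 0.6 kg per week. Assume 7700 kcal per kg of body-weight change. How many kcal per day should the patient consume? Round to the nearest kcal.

3195 kcal per day

LBM = 114.5 × (1 − 0.16) = 96.18 kg. Katch-McArdle: BMR = 370 + 21.6 × 96.18 = 2447.488 kcal/day.
TEE = 2447.488 × 1.575 = 3854.7936 kcal/day.
Required daily deficit = 0.6 × 7700 ÷ 7 = 660 kcal/day.
Target intake = 3854.7936 − 660 = 3194.7936 kcal/day.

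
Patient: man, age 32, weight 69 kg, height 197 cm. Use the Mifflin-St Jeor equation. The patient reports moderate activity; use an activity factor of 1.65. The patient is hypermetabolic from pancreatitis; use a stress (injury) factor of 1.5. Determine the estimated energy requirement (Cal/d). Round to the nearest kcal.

4371 Cal/d

Mifflin-St Jeor (male): BMR = 10(69) + 6.25(197) − 5(32) + 5 = 690 + 1231.25 − 160 + 5 = 1766.25 kcal/day.
TEE = BMR × activity factor = 1766.25 × 1.65 = 2914.3125 kcal/day.
Apply stress factor: 2914.3125 × 1.5 = 4371.4688 kcal/day.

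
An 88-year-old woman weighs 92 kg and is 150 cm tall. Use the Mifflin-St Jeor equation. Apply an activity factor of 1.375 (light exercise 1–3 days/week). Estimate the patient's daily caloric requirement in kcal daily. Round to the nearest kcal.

1728 kcal daily

Mifflin-St Jeor (female): BMR = 10(92) + 6.25(150) − 5(88) − 161 = 920 + 937.5 − 440 − 161 = 1256.5 kcal/day.
TEE = BMR × activity factor = 1256.5 × 1.375 = 1727.6875 kcal/day.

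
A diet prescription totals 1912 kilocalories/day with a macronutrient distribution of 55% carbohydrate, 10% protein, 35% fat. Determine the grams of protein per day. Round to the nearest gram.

Protein energy = 10% × 1912 = 191.2 kcal.
At 4 kcal/g: 191.2 ÷ 4 = 47.8 g.

48 g/day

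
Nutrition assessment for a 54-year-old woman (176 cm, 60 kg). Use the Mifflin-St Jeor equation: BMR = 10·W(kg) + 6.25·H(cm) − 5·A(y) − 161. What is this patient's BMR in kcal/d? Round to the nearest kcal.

1269 kcal/d

Mifflin-St Jeor (female): BMR = 10(60) + 6.25(176) − 5(54) − 161 = 600 + 1100 − 270 − 161 = 1269 kcal/day.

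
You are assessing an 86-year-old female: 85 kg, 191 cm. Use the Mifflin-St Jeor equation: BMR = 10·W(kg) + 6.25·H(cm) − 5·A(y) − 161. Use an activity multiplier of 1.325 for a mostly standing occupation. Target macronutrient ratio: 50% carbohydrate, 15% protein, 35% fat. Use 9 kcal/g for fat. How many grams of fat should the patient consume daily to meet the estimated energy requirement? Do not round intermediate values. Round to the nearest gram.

75 g/day

Mifflin-St Jeor (female): BMR = 10(85) + 6.25(191) − 5(86) − 161 = 850 + 1193.75 − 430 − 161 = 1452.75 kcal/day.
TEE = 1452.75 × 1.325 = 1924.8938 kcal/day.
Fat energy = 35% × 1924.8938 = 673.7128 kcal.
Fat = 673.7128 ÷ 9 kcal/g = 74.857 g.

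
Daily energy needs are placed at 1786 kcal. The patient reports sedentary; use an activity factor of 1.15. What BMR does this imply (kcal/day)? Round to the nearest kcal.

BMR = TEE ÷ activity factor = 1786 ÷ 1.15 = 1553.0435 kcal/day.

1553 kcal/day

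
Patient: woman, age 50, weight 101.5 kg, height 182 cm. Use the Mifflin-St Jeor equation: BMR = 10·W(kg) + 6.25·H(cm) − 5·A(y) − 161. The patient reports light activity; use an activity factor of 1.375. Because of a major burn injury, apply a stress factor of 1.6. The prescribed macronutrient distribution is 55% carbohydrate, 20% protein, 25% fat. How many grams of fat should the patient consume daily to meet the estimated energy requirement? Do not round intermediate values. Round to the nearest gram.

Mifflin-St Jeor (female): BMR = 10(101.5) + 6.25(182) − 5(50) − 161 = 1015 + 1137.5 − 250 − 161 = 1741.5 kcal/day.
TEE = 1741.5 × 1.375 = 2394.5625 kcal/day.
With stress factor 1.6: 2394.5625 × 1.6 = 3831.3 kcal/day.
Fat energy = 25% × 3831.3 = 957.825 kcal.
Fat = 957.825 ÷ 9 kcal/g = 106.425 g.

106 g/day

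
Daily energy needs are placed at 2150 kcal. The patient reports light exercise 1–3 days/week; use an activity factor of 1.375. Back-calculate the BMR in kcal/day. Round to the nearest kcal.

BMR = TEE ÷ activity factor = 2150 ÷ 1.375 = 1563.6364 kcal/day.

1564 kcal/day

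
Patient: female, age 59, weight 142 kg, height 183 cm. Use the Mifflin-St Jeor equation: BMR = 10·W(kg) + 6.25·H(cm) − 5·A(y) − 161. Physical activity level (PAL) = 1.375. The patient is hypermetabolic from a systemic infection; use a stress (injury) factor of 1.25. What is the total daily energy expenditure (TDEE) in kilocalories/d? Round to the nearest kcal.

3623 kilocalories/d

Mifflin-St Jeor (female): BMR = 10(142) + 6.25(183) − 5(59) − 161 = 1420 + 1143.75 − 295 − 161 = 2107.75 kcal/day.
TEE = BMR × activity factor = 2107.75 × 1.375 = 2898.1563 kcal/day.
Apply stress factor: 2898.1563 × 1.25 = 3622.6953 kcal/day.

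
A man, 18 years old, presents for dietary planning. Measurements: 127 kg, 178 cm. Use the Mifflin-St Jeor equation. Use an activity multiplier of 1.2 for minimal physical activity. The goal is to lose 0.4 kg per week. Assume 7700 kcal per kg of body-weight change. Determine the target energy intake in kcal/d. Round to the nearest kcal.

2317 kcal/d

Mifflin-St Jeor (male): BMR = 10(127) + 6.25(178) − 5(18) + 5 = 1270 + 1112.5 − 90 + 5 = 2297.5 kcal/day.
TEE = 2297.5 × 1.2 = 2757 kcal/day.
Required daily deficit = 0.4 × 7700 ÷ 7 = 440 kcal/day.
Target intake = 2757 − 440 = 2317 kcal/day.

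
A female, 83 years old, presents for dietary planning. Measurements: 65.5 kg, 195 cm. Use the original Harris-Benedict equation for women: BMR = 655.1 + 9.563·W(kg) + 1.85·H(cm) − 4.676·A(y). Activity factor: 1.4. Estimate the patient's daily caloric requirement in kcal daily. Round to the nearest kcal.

Harris-Benedict: BMR = 655.1 + 9.563(65.5) + 1.85(195) − 4.676(83) = 1254.1185 kcal/day.
TEE = BMR × activity factor = 1254.1185 × 1.4 = 1755.7659 kcal/day.

1756 kcal daily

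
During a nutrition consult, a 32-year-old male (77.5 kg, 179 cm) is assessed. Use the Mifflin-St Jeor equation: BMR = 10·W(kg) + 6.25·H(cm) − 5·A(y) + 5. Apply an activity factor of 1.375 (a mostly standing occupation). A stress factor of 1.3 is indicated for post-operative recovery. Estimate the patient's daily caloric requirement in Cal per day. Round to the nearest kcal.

Mifflin-St Jeor (male): BMR = 10(77.5) + 6.25(179) − 5(32) + 5 = 775 + 1118.75 − 160 + 5 = 1738.75 kcal/day.
TEE = BMR × activity factor = 1738.75 × 1.375 = 2390.7813 kcal/day.
Apply stress factor: 2390.7813 × 1.3 = 3108.0156 kcal/day.

3108 Cal per day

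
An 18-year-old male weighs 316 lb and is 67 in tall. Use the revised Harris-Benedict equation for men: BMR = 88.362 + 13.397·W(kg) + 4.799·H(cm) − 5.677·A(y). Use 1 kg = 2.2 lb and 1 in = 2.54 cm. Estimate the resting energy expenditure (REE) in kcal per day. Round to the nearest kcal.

Convert to metric: weight = 316 ÷ 2.2 = 143.6364 kg; height = 67 × 2.54 = 170.18 cm.
Harris-Benedict: BMR = 88.362 + 13.397(143.6364) + 4.799(170.18) − 5.677(18) = 2727.1662 kcal/day.

2727 kcal per day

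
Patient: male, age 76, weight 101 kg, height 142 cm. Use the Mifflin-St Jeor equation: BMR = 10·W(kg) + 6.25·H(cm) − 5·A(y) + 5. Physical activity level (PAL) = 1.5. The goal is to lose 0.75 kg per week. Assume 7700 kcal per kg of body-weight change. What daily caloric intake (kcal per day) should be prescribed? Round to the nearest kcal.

1459 kcal per day

Mifflin-St Jeor (male): BMR = 10(101) + 6.25(142) − 5(76) + 5 = 1010 + 887.5 − 380 + 5 = 1522.5 kcal/day.
TEE = 1522.5 × 1.5 = 2283.75 kcal/day.
Required daily deficit = 0.75 × 7700 ÷ 7 = 825 kcal/day.
Target intake = 2283.75 − 825 = 1458.75 kcal/day.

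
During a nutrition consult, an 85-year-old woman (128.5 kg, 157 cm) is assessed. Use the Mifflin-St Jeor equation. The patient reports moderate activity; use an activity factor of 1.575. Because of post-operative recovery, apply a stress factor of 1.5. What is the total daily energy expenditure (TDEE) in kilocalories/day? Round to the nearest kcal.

Mifflin-St Jeor (female): BMR = 10(128.5) + 6.25(157) − 5(85) − 161 = 1285 + 981.25 − 425 − 161 = 1680.25 kcal/day.
TEE = BMR × activity factor = 1680.25 × 1.575 = 2646.3938 kcal/day.
Apply stress factor: 2646.3938 × 1.5 = 3969.5906 kcal/day.

3970 kilocalories/day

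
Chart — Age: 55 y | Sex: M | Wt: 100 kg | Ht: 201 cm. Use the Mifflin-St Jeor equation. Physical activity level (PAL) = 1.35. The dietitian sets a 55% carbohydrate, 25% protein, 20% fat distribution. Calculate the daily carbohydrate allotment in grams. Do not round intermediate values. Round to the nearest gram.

Mifflin-St Jeor (male): BMR = 10(100) + 6.25(201) − 5(55) + 5 = 1000 + 1256.25 − 275 + 5 = 1986.25 kcal/day.
TEE = 1986.25 × 1.35 = 2681.4375 kcal/day.
Carbohydrate energy = 55% × 2681.4375 = 1474.7906 kcal.
Carbohydrate = 1474.7906 ÷ 4 kcal/g = 368.6977 g.

369 g/day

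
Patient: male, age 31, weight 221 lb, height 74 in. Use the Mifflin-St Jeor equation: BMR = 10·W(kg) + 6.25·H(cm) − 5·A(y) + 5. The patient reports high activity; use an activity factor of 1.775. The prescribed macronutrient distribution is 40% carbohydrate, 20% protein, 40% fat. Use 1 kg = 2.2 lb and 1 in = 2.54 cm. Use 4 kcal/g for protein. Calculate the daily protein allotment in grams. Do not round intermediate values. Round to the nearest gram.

180 g/day

Convert to metric: weight = 221 ÷ 2.2 = 100.4545 kg; height = 74 × 2.54 = 187.96 cm.
Mifflin-St Jeor (male): BMR = 10(100.4545) + 6.25(187.96) − 5(31) + 5 = 1004.5455 + 1174.75 − 155 + 5 = 2029.2955 kcal/day.
TEE = 2029.2955 × 1.775 = 3601.9994 kcal/day.
Protein energy = 20% × 3601.9994 = 720.3999 kcal.
Protein = 720.3999 ÷ 4 kcal/g = 180.1 g.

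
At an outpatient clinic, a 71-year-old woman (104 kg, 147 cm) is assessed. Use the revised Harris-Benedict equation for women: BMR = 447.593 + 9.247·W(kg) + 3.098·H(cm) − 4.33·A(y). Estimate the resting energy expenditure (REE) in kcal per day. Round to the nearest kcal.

1557 kcal per day

Harris-Benedict: BMR = 447.593 + 9.247(104) + 3.098(147) − 4.33(71) = 1557.257 kcal/day.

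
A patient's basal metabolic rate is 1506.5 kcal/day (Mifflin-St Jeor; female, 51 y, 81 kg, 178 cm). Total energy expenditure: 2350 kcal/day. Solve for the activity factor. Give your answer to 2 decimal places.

1.56

Activity factor = TEE ÷ BMR = 2350 ÷ 1506.5 = 1.56.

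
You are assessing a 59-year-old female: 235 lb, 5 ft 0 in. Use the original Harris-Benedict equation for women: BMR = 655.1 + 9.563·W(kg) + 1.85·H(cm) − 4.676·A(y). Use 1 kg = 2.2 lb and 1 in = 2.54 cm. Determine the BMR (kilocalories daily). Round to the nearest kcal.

1683 kilocalories daily

Convert to metric: weight = 235 ÷ 2.2 = 106.8182 kg; height = (5×12 + 0) × 2.54 = 60 × 2.54 = 152.4 cm.
Harris-Benedict: BMR = 655.1 + 9.563(106.8182) + 1.85(152.4) − 4.676(59) = 1682.6583 kcal/day.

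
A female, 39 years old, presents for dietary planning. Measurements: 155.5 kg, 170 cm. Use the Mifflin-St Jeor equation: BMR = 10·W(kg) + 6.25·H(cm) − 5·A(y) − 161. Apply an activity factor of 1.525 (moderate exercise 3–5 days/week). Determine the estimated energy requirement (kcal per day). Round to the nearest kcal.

3449 kcal per day

Mifflin-St Jeor (female): BMR = 10(155.5) + 6.25(170) − 5(39) − 161 = 1555 + 1062.5 − 195 − 161 = 2261.5 kcal/day.
TEE = BMR × activity factor = 2261.5 × 1.525 = 3448.7875 kcal/day.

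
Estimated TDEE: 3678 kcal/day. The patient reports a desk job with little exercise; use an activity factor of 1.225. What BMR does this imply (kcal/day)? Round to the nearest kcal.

3002 kcal/day

BMR = TEE ÷ activity factor = 3678 ÷ 1.225 = 3002.449 kcal/day.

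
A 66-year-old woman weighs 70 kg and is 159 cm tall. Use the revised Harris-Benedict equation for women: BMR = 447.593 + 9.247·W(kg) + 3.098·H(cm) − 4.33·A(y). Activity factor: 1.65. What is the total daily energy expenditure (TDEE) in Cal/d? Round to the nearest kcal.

2148 Cal/d

Harris-Benedict: BMR = 447.593 + 9.247(70) + 3.098(159) − 4.33(66) = 1301.685 kcal/day.
TEE = BMR × activity factor = 1301.685 × 1.65 = 2147.7803 kcal/day.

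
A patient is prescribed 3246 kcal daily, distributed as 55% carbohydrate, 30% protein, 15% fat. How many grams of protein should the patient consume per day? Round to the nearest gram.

243 g/day

Protein energy = 30% × 3246 = 973.8 kcal.
At 4 kcal/g: 973.8 ÷ 4 = 243.45 g.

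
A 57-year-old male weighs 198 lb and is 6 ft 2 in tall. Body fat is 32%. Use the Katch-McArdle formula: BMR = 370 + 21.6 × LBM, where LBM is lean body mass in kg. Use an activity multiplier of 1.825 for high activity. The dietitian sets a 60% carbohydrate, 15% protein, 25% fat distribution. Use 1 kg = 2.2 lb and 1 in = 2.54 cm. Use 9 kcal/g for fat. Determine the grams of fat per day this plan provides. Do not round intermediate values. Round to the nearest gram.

86 g/day

Convert to metric: weight = 198 ÷ 2.2 = 90 kg; height = (6×12 + 2) × 2.54 = 74 × 2.54 = 187.96 cm.
LBM = 90 × (1 − 0.32) = 61.2 kg. Katch-McArdle: BMR = 370 + 21.6 × 61.2 = 1691.92 kcal/day.
TEE = 1691.92 × 1.825 = 3087.754 kcal/day.
Fat energy = 25% × 3087.754 = 771.9385 kcal.
Fat = 771.9385 ÷ 9 kcal/g = 85.7709 g.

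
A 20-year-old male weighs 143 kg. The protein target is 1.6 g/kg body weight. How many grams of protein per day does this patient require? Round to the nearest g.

229 g/day

Protein = 1.6 g/kg × 143 kg = 228.8 g/day.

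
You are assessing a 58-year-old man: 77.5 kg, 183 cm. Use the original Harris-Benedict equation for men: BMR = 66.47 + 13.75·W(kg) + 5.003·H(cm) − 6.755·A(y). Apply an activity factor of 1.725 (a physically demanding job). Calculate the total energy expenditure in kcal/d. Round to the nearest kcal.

Harris-Benedict: BMR = 66.47 + 13.75(77.5) + 5.003(183) − 6.755(58) = 1655.854 kcal/day.
TEE = BMR × activity factor = 1655.854 × 1.725 = 2856.3482 kcal/day.

2856 kcal/d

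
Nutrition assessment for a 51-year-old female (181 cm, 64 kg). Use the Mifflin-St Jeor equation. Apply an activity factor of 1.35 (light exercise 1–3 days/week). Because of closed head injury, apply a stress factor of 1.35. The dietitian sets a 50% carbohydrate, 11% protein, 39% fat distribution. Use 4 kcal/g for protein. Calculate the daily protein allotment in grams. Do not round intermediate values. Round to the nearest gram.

68 g/day

Mifflin-St Jeor (female): BMR = 10(64) + 6.25(181) − 5(51) − 161 = 640 + 1131.25 − 255 − 161 = 1355.25 kcal/day.
TEE = 1355.25 × 1.35 = 1829.5875 kcal/day.
With stress factor 1.35: 1829.5875 × 1.35 = 2469.9431 kcal/day.
Protein energy = 11% × 2469.9431 = 271.6937 kcal.
Protein = 271.6937 ÷ 4 kcal/g = 67.9234 g.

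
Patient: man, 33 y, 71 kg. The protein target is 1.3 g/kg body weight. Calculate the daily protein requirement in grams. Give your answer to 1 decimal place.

Protein = 1.3 g/kg × 71 kg = 92.3 g/day.

92.3 g/day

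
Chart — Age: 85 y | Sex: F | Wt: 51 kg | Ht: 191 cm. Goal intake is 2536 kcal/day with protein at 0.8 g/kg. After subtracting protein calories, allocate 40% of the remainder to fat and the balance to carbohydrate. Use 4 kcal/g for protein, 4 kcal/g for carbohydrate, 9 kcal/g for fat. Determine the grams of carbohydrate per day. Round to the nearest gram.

356 g/day

Protein = 0.8 × 51 = 40.8 g → 40.8 × 4 = 163.2 kcal.
Non-protein calories = 2536 − 163.2 = 2372.8 kcal.
Fat: 40% × 2372.8 = 949.12 kcal; carbohydrate: 1423.68 kcal.
Carbohydrate: 1423.68 kcal ÷ 4 kcal/g = 355.92 g.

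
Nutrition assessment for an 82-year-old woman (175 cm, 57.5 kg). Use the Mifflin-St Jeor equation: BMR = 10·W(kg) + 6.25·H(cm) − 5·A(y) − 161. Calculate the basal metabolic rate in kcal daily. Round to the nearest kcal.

Mifflin-St Jeor (female): BMR = 10(57.5) + 6.25(175) − 5(82) − 161 = 575 + 1093.75 − 410 − 161 = 1097.75 kcal/day.

1098 kcal daily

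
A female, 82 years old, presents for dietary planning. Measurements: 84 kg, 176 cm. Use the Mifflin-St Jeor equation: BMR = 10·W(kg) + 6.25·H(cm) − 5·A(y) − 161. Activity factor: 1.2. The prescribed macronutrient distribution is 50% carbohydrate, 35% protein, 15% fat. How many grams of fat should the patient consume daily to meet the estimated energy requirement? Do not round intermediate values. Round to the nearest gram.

27 g/day

Mifflin-St Jeor (female): BMR = 10(84) + 6.25(176) − 5(82) − 161 = 840 + 1100 − 410 − 161 = 1369 kcal/day.
TEE = 1369 × 1.2 = 1642.8 kcal/day.
Fat energy = 15% × 1642.8 = 246.42 kcal.
Fat = 246.42 ÷ 9 kcal/g = 27.38 g.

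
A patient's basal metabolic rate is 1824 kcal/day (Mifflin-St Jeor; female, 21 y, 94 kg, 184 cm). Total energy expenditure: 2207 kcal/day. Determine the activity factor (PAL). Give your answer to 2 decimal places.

Activity factor = TEE ÷ BMR = 2207 ÷ 1824 = 1.21.

1.21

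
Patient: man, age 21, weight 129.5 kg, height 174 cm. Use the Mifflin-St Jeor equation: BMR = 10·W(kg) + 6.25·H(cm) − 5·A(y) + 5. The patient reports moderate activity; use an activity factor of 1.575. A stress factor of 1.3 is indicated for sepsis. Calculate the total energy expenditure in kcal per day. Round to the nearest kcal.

4673 kcal per day

Mifflin-St Jeor (male): BMR = 10(129.5) + 6.25(174) − 5(21) + 5 = 1295 + 1087.5 − 105 + 5 = 2282.5 kcal/day.
TEE = BMR × activity factor = 2282.5 × 1.575 = 3594.9375 kcal/day.
Apply stress factor: 3594.9375 × 1.3 = 4673.4188 kcal/day.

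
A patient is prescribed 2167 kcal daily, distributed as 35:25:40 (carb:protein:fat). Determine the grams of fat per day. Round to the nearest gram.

Fat energy = 40% × 2167 = 866.8 kcal.
At 9 kcal/g: 866.8 ÷ 9 = 96.3111 g.

96 g/day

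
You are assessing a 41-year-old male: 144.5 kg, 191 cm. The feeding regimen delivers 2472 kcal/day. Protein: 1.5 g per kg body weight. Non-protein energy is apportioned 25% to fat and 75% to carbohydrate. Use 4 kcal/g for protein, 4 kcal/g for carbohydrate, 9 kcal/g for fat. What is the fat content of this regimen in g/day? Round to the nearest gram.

Protein = 1.5 × 144.5 = 216.75 g → 216.75 × 4 = 867 kcal.
Non-protein calories = 2472 − 867 = 1605 kcal.
Fat: 25% × 1605 = 401.25 kcal; carbohydrate: 1203.75 kcal.
Fat: 401.25 kcal ÷ 9 kcal/g = 44.5833 g.

45 g/day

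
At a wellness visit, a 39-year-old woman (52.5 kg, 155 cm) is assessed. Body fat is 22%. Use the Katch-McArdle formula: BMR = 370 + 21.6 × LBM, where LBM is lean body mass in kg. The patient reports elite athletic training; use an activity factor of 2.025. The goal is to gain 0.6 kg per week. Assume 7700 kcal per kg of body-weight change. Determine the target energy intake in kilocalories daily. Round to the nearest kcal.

LBM = 52.5 × (1 − 0.22) = 40.95 kg. Katch-McArdle: BMR = 370 + 21.6 × 40.95 = 1254.52 kcal/day.
TEE = 1254.52 × 2.025 = 2540.403 kcal/day.
Required daily surplus = 0.6 × 7700 ÷ 7 = 660 kcal/day.
Target intake = 2540.403 + 660 = 3200.403 kcal/day.

3200 kilocalories daily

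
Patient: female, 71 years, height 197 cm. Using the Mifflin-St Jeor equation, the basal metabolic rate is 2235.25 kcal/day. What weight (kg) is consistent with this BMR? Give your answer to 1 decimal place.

2235.25 = 10·W + 6.25(197) − 5(71) − 161
10·W = 2235.25 − 715.25 = 1520, so W = 152 kg.

152.0 kg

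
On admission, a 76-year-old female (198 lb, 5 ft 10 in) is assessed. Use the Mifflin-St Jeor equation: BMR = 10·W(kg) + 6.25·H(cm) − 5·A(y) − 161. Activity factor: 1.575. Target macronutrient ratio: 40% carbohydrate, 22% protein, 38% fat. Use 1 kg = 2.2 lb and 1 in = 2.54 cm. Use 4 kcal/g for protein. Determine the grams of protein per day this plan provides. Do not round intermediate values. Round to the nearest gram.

Convert to metric: weight = 198 ÷ 2.2 = 90 kg; height = (5×12 + 10) × 2.54 = 70 × 2.54 = 177.8 cm.
Mifflin-St Jeor (female): BMR = 10(90) + 6.25(177.8) − 5(76) − 161 = 900 + 1111.25 − 380 − 161 = 1470.25 kcal/day.
TEE = 1470.25 × 1.575 = 2315.6438 kcal/day.
Protein energy = 22% × 2315.6438 = 509.4416 kcal.
Protein = 509.4416 ÷ 4 kcal/g = 127.3604 g.

127 g/day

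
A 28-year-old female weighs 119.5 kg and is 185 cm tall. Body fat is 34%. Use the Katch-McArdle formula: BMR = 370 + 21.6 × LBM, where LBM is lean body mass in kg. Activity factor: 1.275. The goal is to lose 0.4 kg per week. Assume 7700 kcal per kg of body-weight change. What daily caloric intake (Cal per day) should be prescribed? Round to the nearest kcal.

2204 Cal per day

LBM = 119.5 × (1 − 0.34) = 78.87 kg. Katch-McArdle: BMR = 370 + 21.6 × 78.87 = 2073.592 kcal/day.
TEE = 2073.592 × 1.275 = 2643.8298 kcal/day.
Required daily deficit = 0.4 × 7700 ÷ 7 = 440 kcal/day.
Target intake = 2643.8298 − 440 = 2203.8298 kcal/day.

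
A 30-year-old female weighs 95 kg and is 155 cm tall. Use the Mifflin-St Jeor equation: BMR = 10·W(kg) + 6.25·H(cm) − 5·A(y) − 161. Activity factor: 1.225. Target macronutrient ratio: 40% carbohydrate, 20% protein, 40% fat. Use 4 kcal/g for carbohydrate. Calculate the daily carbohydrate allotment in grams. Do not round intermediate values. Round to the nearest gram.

Mifflin-St Jeor (female): BMR = 10(95) + 6.25(155) − 5(30) − 161 = 950 + 968.75 − 150 − 161 = 1607.75 kcal/day.
TEE = 1607.75 × 1.225 = 1969.4938 kcal/day.
Carbohydrate energy = 40% × 1969.4938 = 787.7975 kcal.
Carbohydrate = 787.7975 ÷ 4 kcal/g = 196.9494 g.

197 g/day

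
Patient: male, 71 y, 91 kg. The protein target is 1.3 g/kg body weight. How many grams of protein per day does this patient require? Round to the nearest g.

Protein = 1.3 g/kg × 91 kg = 118.3 g/day.

118 g/day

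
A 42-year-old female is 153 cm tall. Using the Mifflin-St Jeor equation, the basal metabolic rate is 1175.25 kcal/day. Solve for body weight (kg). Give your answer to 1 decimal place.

59.0 kg

1175.25 = 10·W + 6.25(153) − 5(42) − 161
10·W = 1175.25 − 585.25 = 590, so W = 59 kg.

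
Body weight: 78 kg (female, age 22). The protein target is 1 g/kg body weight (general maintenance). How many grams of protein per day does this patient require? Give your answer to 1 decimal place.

Protein = 1 g/kg × 78 kg = 78 g/day.

78.0 g/day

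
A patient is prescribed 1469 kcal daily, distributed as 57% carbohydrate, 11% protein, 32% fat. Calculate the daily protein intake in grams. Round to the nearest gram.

40 g/day

Protein energy = 11% × 1469 = 161.59 kcal.
At 4 kcal/g: 161.59 ÷ 4 = 40.3975 g.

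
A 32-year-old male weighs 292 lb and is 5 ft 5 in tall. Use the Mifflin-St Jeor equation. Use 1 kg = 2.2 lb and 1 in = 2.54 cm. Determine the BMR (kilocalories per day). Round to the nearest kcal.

2204 kilocalories per day

Convert to metric: weight = 292 ÷ 2.2 = 132.7273 kg; height = (5×12 + 5) × 2.54 = 65 × 2.54 = 165.1 cm.
Mifflin-St Jeor (male): BMR = 10(132.7273) + 6.25(165.1) − 5(32) + 5 = 1327.2727 + 1031.875 − 160 + 5 = 2204.1477 kcal/day.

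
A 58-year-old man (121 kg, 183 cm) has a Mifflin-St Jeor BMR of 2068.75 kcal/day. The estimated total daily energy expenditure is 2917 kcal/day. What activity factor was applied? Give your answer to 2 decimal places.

Activity factor = TEE ÷ BMR = 2917 ÷ 2068.75 = 1.41.

1.41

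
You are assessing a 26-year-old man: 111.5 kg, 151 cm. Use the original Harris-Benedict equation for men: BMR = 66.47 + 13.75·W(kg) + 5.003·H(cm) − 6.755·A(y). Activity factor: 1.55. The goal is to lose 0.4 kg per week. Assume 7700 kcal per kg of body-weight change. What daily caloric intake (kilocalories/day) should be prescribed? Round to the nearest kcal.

2938 kilocalories/day

Harris-Benedict: BMR = 66.47 + 13.75(111.5) + 5.003(151) − 6.755(26) = 2179.418 kcal/day.
TEE = 2179.418 × 1.55 = 3378.0979 kcal/day.
Required daily deficit = 0.4 × 7700 ÷ 7 = 440 kcal/day.
Target intake = 3378.0979 − 440 = 2938.0979 kcal/day.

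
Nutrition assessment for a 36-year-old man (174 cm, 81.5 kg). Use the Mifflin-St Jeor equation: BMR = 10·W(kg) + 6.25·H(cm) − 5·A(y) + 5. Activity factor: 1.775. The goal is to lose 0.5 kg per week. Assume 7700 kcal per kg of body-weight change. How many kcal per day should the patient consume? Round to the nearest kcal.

2516 kcal per day

Mifflin-St Jeor (male): BMR = 10(81.5) + 6.25(174) − 5(36) + 5 = 815 + 1087.5 − 180 + 5 = 1727.5 kcal/day.
TEE = 1727.5 × 1.775 = 3066.3125 kcal/day.
Required daily deficit = 0.5 × 7700 ÷ 7 = 550 kcal/day.
Target intake = 3066.3125 − 550 = 2516.3125 kcal/day.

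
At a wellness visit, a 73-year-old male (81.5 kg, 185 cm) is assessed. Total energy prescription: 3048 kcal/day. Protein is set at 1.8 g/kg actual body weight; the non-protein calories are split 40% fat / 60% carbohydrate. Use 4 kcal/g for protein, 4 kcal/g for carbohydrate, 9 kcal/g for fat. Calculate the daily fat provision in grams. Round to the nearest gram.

109 g/day

Protein = 1.8 × 81.5 = 146.7 g → 146.7 × 4 = 586.8 kcal.
Non-protein calories = 3048 − 586.8 = 2461.2 kcal.
Fat: 40% × 2461.2 = 984.48 kcal; carbohydrate: 1476.72 kcal.
Fat: 984.48 kcal ÷ 9 kcal/g = 109.3867 g.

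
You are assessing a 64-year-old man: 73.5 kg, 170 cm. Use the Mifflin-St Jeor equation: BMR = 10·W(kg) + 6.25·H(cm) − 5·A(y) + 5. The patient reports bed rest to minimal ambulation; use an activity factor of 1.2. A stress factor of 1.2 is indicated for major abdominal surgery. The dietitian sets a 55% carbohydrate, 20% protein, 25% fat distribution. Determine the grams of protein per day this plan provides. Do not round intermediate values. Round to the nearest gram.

107 g/day

Mifflin-St Jeor (male): BMR = 10(73.5) + 6.25(170) − 5(64) + 5 = 735 + 1062.5 − 320 + 5 = 1482.5 kcal/day.
TEE = 1482.5 × 1.2 = 1779 kcal/day.
With stress factor 1.2: 1779 × 1.2 = 2134.8 kcal/day.
Protein energy = 20% × 2134.8 = 426.96 kcal.
Protein = 426.96 ÷ 4 kcal/g = 106.74 g.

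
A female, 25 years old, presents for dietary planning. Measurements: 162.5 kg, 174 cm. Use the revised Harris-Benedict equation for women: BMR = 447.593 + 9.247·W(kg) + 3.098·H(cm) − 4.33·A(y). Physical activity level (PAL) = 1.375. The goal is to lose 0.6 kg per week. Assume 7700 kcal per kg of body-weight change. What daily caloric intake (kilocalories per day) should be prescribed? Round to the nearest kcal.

Harris-Benedict: BMR = 447.593 + 9.247(162.5) + 3.098(174) − 4.33(25) = 2381.0325 kcal/day.
TEE = 2381.0325 × 1.375 = 3273.9197 kcal/day.
Required daily deficit = 0.6 × 7700 ÷ 7 = 660 kcal/day.
Target intake = 3273.9197 − 660 = 2613.9197 kcal/day.

2614 kilocalories per day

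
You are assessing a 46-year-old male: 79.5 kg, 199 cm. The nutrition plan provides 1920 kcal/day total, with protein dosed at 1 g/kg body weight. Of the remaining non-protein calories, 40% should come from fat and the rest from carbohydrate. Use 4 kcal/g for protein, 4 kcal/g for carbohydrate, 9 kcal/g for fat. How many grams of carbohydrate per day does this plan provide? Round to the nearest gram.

Protein = 1 × 79.5 = 79.5 g → 79.5 × 4 = 318 kcal.
Non-protein calories = 1920 − 318 = 1602 kcal.
Fat: 40% × 1602 = 640.8 kcal; carbohydrate: 961.2 kcal.
Carbohydrate: 961.2 kcal ÷ 4 kcal/g = 240.3 g.

240 g/day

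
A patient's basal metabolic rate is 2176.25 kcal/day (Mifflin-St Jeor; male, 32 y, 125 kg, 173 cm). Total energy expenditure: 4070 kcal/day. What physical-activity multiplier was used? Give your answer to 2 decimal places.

1.87

Activity factor = TEE ÷ BMR = 4070 ÷ 2176.25 = 1.87.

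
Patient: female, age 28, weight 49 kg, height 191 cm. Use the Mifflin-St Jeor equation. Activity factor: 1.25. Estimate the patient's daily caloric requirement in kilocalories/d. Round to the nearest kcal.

1728 kilocalories/d

Mifflin-St Jeor (female): BMR = 10(49) + 6.25(191) − 5(28) − 161 = 490 + 1193.75 − 140 − 161 = 1382.75 kcal/day.
TEE = BMR × activity factor = 1382.75 × 1.25 = 1728.4375 kcal/day.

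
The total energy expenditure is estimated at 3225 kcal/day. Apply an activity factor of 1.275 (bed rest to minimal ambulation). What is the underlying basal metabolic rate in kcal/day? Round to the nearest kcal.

BMR = TEE ÷ activity factor = 3225 ÷ 1.275 = 2529.4118 kcal/day.

2529 kcal/day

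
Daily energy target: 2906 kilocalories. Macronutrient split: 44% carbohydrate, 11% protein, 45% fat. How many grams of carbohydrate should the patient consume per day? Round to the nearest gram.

Carbohydrate energy = 44% × 2906 = 1278.64 kcal.
At 4 kcal/g: 1278.64 ÷ 4 = 319.66 g.

320 g/day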